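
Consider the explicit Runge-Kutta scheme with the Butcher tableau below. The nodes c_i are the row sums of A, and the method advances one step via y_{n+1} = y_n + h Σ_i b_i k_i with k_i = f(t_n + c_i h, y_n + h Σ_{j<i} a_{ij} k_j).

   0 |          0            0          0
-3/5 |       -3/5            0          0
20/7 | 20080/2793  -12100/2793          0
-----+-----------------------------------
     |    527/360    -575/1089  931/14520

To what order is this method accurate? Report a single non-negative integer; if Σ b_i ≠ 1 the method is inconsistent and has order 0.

3

b = (527/360, -575/1089, 931/14520)
c = (0, -3/5, 20/7)
Ac = (0, 0, 2420/931)
Σ b_i: 527/360·1 + (-575/1089)·1 + 931/14520·1 = 1 ✓
b·c: (-575/1089)·(-3/5) + 931/14520·20/7 = 1/2 ✓
b·c²: (-575/1089)·9/25 + 931/14520·400/49 = 1/3 ✓
b·Ac: 931/14520·2420/931 = 1/6 ✓; 3 stages ⇒ order 3.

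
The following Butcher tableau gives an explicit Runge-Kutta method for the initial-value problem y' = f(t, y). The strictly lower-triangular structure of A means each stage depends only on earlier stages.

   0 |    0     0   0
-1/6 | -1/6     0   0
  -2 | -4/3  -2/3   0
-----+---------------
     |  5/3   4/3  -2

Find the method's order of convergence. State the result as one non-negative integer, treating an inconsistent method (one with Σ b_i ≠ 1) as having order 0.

b = (5/3, 4/3, -2)
c = (0, -1/6, -2)
Ac = (0, 0, 1/9)
Σ b_i: 5/3·1 + 4/3·1 + (-2)·1 = 1 ✓
b·c: 4/3·(-1/6) + (-2)·(-2) = 34/9 ≠ 1/2 ⇒ order 1.

1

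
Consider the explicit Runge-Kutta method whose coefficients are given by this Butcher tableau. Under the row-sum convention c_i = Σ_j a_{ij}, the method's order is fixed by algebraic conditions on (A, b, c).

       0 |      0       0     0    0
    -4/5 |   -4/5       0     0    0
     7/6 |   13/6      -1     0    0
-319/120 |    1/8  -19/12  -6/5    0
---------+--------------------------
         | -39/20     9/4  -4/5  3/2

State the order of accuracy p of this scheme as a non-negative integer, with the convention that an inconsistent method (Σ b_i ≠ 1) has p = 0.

b = (-39/20, 9/4, -4/5, 3/2)
c = (0, -4/5, 7/6, -319/120)
Ac = (0, 0, 4/5, -2/15)
Σ b_i: (-39/20)·1 + 9/4·1 + (-4/5)·1 + 3/2·1 = 1 ✓
b·c: 9/4·(-4/5) + (-4/5)·7/6 + 3/2·(-319/120) = -1613/240 ≠ 1/2 ⇒ order 1.

1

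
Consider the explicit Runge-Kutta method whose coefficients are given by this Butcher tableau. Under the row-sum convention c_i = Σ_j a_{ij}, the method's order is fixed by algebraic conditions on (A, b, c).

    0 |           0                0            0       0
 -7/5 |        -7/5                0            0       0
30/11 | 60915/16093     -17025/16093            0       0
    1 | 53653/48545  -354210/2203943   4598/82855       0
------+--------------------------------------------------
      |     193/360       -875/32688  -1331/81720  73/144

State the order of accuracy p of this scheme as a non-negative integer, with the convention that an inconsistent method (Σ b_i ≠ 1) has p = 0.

4

b = (193/360, -875/32688, -1331/81720, 73/144)
c = (0, -7/5, 30/11, 1)
Ac = (0, 0, 3405/2299, 522/1387)
Σ b_i: 193/360·1 + (-875/32688)·1 + (-1331/81720)·1 + 73/144·1 = 1 ✓
b·c: (-875/32688)·(-7/5) + (-1331/81720)·30/11 + 73/144·1 = 1/2 ✓
b·c²: (-875/32688)·49/25 + (-1331/81720)·900/121 + 73/144·1 = 1/3 ✓
b·Ac: (-1331/81720)·3405/2299 + 73/144·522/1387 = 1/6 ✓
b·c³: (-875/32688)·(-343/125) + (-1331/81720)·27000/1331 + 73/144·1 = 1/4 ✓
b·(c∘Ac): (-1331/81720)·102150/25289 + 73/144·522/1387 = 1/8 ✓
b·Ac²: (-1331/81720)·(-4767/2299) + 73/144·678/6935 = 1/12 ✓
b·A²c: 73/144·6/73 = 1/24 ✓; 4 stages ⇒ order 4.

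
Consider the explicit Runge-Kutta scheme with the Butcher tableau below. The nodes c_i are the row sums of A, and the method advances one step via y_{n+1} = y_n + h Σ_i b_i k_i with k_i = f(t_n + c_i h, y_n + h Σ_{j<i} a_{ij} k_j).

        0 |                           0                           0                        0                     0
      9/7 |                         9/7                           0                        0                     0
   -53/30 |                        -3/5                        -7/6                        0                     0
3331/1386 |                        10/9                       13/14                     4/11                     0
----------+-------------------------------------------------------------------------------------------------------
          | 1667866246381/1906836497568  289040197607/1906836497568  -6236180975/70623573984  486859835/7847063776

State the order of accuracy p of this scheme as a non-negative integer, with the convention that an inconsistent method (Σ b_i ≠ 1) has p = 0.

3

b = (1667866246381/1906836497568, 289040197607/1906836497568, -6236180975/70623573984, 486859835/7847063776)
c = (0, 9/7, -53/30, 3331/1386)
Ac = (0, 0, -3/2, 8917/16170)
Σ b_i: 1667866246381/1906836497568·1 + 289040197607/1906836497568·1 + (-6236180975/70623573984)·1 + 486859835/7847063776·1 = 1 ✓
b·c: 289040197607/1906836497568·9/7 + (-6236180975/70623573984)·(-53/30) + 486859835/7847063776·3331/1386 = 1/2 ✓
b·c²: 289040197607/1906836497568·81/49 + (-6236180975/70623573984)·2809/900 + 486859835/7847063776·11095561/1920996 = 1/3 ✓
b·Ac: (-6236180975/70623573984)·(-3/2) + 486859835/7847063776·8917/16170 = 1/6 ✓
b·c³: 289040197607/1906836497568·729/343 + (-6236180975/70623573984)·(-148877/27000) + 486859835/7847063776·36959313691/2662500456 = 1337703853275439/800871328978560 ≠ 1/4 ⇒ order 3.
b·(c∘Ac): (-6236180975/70623573984)·53/20 + 486859835/7847063776·29702527/22411620 = -450184642057/2966190107328 ≠ 1/8
b·Ac²: (-6236180975/70623573984)·(-27/14) + 486859835/7847063776·4533149/1697850 = 830405698961/2471825089440 ≠ 1/12
b·A²c: 486859835/7847063776·(-6/11) = -132779955/3923531888 ≠ 1/24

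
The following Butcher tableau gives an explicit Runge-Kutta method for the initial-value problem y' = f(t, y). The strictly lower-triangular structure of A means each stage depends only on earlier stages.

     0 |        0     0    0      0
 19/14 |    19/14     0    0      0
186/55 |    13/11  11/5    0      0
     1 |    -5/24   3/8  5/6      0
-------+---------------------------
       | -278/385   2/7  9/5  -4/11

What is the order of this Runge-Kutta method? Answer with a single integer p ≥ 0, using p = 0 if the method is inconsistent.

b = (-278/385, 2/7, 9/5, -4/11)
c = (0, 19/14, 186/55, 1)
Ac = (0, 0, 209/70, 4099/1232)
Σ b_i: (-278/385)·1 + 2/7·1 + 9/5·1 + (-4/11)·1 = 1 ✓
b·c: 2/7·19/14 + 9/5·186/55 + (-4/11)·1 = 82351/13475 ≠ 1/2 ⇒ order 1.

1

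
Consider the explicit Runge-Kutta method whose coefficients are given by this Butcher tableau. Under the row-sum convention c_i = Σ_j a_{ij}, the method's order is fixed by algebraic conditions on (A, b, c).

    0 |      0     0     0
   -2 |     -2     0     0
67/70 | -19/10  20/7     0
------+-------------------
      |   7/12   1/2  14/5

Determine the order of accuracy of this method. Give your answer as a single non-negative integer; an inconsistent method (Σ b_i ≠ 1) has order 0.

0

b = (7/12, 1/2, 14/5)
c = (0, -2, 67/70)
Ac = (0, 0, -40/7)
Σ b_i: 7/12·1 + 1/2·1 + 14/5·1 = 233/60 ≠ 1 ⇒ order 0.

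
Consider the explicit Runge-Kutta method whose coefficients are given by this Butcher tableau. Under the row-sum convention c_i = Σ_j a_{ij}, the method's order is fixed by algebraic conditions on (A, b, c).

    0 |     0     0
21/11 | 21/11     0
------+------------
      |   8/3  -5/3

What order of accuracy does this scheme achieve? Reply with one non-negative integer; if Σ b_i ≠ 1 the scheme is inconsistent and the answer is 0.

1

b = (8/3, -5/3)
c = (0, 21/11)
Σ b_i: 8/3·1 + (-5/3)·1 = 1 ✓
b·c: (-5/3)·21/11 = -35/11 ≠ 1/2 ⇒ order 1.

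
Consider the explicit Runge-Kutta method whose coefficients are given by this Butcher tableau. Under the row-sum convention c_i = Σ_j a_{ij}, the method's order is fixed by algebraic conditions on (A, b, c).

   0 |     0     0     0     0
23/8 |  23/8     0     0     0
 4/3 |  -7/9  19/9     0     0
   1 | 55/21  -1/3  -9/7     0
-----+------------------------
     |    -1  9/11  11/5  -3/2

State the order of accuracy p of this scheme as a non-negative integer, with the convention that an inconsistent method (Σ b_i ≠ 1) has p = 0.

0

b = (-1, 9/11, 11/5, -3/2)
c = (0, 23/8, 4/3, 1)
Ac = (0, 0, 437/72, -449/168)
Σ b_i: (-1)·1 + 9/11·1 + 11/5·1 + (-3/2)·1 = 57/110 ≠ 1 ⇒ order 0.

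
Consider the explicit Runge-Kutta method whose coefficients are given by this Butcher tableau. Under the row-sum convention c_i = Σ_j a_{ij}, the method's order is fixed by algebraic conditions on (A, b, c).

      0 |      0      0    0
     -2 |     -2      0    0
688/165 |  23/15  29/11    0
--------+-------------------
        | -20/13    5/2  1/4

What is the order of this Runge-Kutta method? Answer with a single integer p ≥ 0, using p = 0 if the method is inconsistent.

b = (-20/13, 5/2, 1/4)
c = (0, -2, 688/165)
Ac = (0, 0, -58/11)
Σ b_i: (-20/13)·1 + 5/2·1 + 1/4·1 = 63/52 ≠ 1 ⇒ order 0.

0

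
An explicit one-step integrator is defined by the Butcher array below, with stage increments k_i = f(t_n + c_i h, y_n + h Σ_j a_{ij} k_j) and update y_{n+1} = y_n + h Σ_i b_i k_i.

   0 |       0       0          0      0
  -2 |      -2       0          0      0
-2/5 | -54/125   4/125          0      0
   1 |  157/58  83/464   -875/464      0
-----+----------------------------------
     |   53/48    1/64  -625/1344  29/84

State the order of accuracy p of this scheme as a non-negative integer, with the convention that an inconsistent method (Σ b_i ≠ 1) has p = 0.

4

b = (53/48, 1/64, -625/1344, 29/84)
c = (0, -2, -2/5, 1)
Ac = (0, 0, -8/125, 23/58)
Σ b_i: 53/48·1 + 1/64·1 + (-625/1344)·1 + 29/84·1 = 1 ✓
b·c: 1/64·(-2) + (-625/1344)·(-2/5) + 29/84·1 = 1/2 ✓
b·c²: 1/64·4 + (-625/1344)·4/25 + 29/84·1 = 1/3 ✓
b·Ac: (-625/1344)·(-8/125) + 29/84·23/58 = 1/6 ✓
b·c³: 1/64·(-8) + (-625/1344)·(-8/125) + 29/84·1 = 1/4 ✓
b·(c∘Ac): (-625/1344)·16/625 + 29/84·23/58 = 1/8 ✓
b·Ac²: (-625/1344)·16/125 + 29/84·12/29 = 1/12 ✓
b·A²c: 29/84·7/58 = 1/24 ✓; 4 stages ⇒ order 4.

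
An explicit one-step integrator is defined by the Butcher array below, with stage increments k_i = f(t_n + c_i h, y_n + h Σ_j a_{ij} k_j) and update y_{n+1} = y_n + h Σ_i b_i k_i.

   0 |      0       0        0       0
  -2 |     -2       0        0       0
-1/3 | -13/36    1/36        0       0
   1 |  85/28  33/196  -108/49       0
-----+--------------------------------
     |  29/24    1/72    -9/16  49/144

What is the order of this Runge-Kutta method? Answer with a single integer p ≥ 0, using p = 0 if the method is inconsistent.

b = (29/24, 1/72, -9/16, 49/144)
c = (0, -2, -1/3, 1)
Ac = (0, 0, -1/18, 39/98)
Σ b_i: 29/24·1 + 1/72·1 + (-9/16)·1 + 49/144·1 = 1 ✓
b·c: 1/72·(-2) + (-9/16)·(-1/3) + 49/144·1 = 1/2 ✓
b·c²: 1/72·4 + (-9/16)·1/9 + 49/144·1 = 1/3 ✓
b·Ac: (-9/16)·(-1/18) + 49/144·39/98 = 1/6 ✓
b·c³: 1/72·(-8) + (-9/16)·(-1/27) + 49/144·1 = 1/4 ✓
b·(c∘Ac): (-9/16)·1/54 + 49/144·39/98 = 1/8 ✓
b·Ac²: (-9/16)·1/9 + 49/144·3/7 = 1/12 ✓
b·A²c: 49/144·6/49 = 1/24 ✓; 4 stages ⇒ order 4.

4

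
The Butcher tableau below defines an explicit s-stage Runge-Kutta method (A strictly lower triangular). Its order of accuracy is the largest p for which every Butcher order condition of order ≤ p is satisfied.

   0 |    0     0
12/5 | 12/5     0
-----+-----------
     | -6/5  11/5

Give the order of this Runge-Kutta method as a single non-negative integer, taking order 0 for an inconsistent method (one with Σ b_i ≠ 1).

1

b = (-6/5, 11/5)
c = (0, 12/5)
Σ b_i: (-6/5)·1 + 11/5·1 = 1 ✓
b·c: 11/5·12/5 = 132/25 ≠ 1/2 ⇒ order 1.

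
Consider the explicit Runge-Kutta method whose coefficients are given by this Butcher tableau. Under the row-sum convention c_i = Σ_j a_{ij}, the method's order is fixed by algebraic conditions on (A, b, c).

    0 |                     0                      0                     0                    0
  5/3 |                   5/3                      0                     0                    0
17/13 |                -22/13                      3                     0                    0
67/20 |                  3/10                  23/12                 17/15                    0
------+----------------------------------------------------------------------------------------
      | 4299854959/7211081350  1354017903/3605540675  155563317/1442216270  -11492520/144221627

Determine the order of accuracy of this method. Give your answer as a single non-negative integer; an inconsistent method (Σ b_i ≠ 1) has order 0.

3

b = (4299854959/7211081350, 1354017903/3605540675, 155563317/1442216270, -11492520/144221627)
c = (0, 5/3, 17/13, 67/20)
Ac = (0, 0, 5, 10943/2340)
Σ b_i: 4299854959/7211081350·1 + 1354017903/3605540675·1 + 155563317/1442216270·1 + (-11492520/144221627)·1 = 1 ✓
b·c: 1354017903/3605540675·5/3 + 155563317/1442216270·17/13 + (-11492520/144221627)·67/20 = 1/2 ✓
b·c²: 1354017903/3605540675·25/9 + 155563317/1442216270·289/169 + (-11492520/144221627)·4489/400 = 1/3 ✓
b·Ac: 155563317/1442216270·5 + (-11492520/144221627)·10943/2340 = 1/6 ✓
b·c³: 1354017903/3605540675·125/27 + 155563317/1442216270·4913/2197 + (-11492520/144221627)·300763/8000 = -3428895326203/3374786071800 ≠ 1/4 ⇒ order 3.
b·(c∘Ac): 155563317/1442216270·85/13 + (-11492520/144221627)·733181/46800 = -1174955066/2163324405 ≠ 1/8
b·Ac²: 155563317/1442216270·25/3 + (-11492520/144221627)·662743/91260 = 10805136091/33747860718 ≠ 1/12
b·A²c: (-11492520/144221627)·17/3 = -65124280/144221627 ≠ 1/24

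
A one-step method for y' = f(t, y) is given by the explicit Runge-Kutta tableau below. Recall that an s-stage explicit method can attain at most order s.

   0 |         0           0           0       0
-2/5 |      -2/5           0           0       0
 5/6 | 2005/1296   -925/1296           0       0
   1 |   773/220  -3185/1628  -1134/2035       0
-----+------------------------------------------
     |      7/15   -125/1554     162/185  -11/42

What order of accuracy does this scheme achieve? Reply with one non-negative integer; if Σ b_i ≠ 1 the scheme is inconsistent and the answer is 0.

4

b = (7/15, -125/1554, 162/185, -11/42)
c = (0, -2/5, 5/6, 1)
Ac = (0, 0, 185/648, 7/22)
Σ b_i: 7/15·1 + (-125/1554)·1 + 162/185·1 + (-11/42)·1 = 1 ✓
b·c: (-125/1554)·(-2/5) + 162/185·5/6 + (-11/42)·1 = 1/2 ✓
b·c²: (-125/1554)·4/25 + 162/185·25/36 + (-11/42)·1 = 1/3 ✓
b·Ac: 162/185·185/648 + (-11/42)·7/22 = 1/6 ✓
b·c³: (-125/1554)·(-8/125) + 162/185·125/216 + (-11/42)·1 = 1/4 ✓
b·(c∘Ac): 162/185·925/3888 + (-11/42)·7/22 = 1/8 ✓
b·Ac²: 162/185·(-37/324) + (-11/42)·(-7/10) = 1/12 ✓
b·A²c: (-11/42)·(-7/44) = 1/24 ✓; 4 stages ⇒ order 4.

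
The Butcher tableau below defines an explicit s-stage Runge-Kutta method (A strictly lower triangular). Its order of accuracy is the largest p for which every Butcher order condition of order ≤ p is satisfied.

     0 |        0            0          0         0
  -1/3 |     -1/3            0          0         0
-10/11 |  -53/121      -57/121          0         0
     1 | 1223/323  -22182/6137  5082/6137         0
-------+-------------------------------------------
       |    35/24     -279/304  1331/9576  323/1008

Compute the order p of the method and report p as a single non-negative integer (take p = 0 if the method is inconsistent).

4

b = (35/24, -279/304, 1331/9576, 323/1008)
c = (0, -1/3, -10/11, 1)
Ac = (0, 0, 19/121, 146/323)
Σ b_i: 35/24·1 + (-279/304)·1 + 1331/9576·1 + 323/1008·1 = 1 ✓
b·c: (-279/304)·(-1/3) + 1331/9576·(-10/11) + 323/1008·1 = 1/2 ✓
b·c²: (-279/304)·1/9 + 1331/9576·100/121 + 323/1008·1 = 1/3 ✓
b·Ac: 1331/9576·19/121 + 323/1008·146/323 = 1/6 ✓
b·c³: (-279/304)·(-1/27) + 1331/9576·(-1000/1331) + 323/1008·1 = 1/4 ✓
b·(c∘Ac): 1331/9576·(-190/1331) + 323/1008·146/323 = 1/8 ✓
b·Ac²: 1331/9576·(-19/363) + 323/1008·274/969 = 1/12 ✓
b·A²c: 323/1008·42/323 = 1/24 ✓; 4 stages ⇒ order 4.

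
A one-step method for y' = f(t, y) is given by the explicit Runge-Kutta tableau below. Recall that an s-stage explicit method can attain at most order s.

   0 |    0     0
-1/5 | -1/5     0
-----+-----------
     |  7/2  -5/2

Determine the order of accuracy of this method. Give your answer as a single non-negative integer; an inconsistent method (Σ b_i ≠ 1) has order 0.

2

b = (7/2, -5/2)
c = (0, -1/5)
Σ b_i: 7/2·1 + (-5/2)·1 = 1 ✓
b·c: (-5/2)·(-1/5) = 1/2 ✓; 2 stages ⇒ order 2.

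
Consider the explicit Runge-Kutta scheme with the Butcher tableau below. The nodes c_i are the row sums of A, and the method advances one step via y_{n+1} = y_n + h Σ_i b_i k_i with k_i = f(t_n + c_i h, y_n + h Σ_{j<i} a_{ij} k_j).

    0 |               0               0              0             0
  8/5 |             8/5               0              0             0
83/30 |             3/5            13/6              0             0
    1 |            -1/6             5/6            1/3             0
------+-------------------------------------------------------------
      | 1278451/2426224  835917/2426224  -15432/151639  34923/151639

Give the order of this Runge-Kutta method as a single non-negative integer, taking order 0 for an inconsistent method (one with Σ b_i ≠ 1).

3

b = (1278451/2426224, 835917/2426224, -15432/151639, 34923/151639)
c = (0, 8/5, 83/30, 1)
Ac = (0, 0, 52/15, 203/90)
Σ b_i: 1278451/2426224·1 + 835917/2426224·1 + (-15432/151639)·1 + 34923/151639·1 = 1 ✓
b·c: 835917/2426224·8/5 + (-15432/151639)·83/30 + 34923/151639·1 = 1/2 ✓
b·c²: 835917/2426224·64/25 + (-15432/151639)·6889/900 + 34923/151639·1 = 1/3 ✓
b·Ac: (-15432/151639)·52/15 + 34923/151639·203/90 = 1/6 ✓
b·c³: 835917/2426224·512/125 + (-15432/151639)·571787/27000 + 34923/151639·1 = -17525314/34118775 ≠ 1/4 ⇒ order 3.
b·(c∘Ac): (-15432/151639)·2158/225 + 34923/151639·203/90 = -3461963/7581950 ≠ 1/8
b·Ac²: (-15432/151639)·416/75 + 34923/151639·12649/2700 = 14042093/27295020 ≠ 1/12
b·A²c: 34923/151639·52/45 = 605332/2274585 ≠ 1/24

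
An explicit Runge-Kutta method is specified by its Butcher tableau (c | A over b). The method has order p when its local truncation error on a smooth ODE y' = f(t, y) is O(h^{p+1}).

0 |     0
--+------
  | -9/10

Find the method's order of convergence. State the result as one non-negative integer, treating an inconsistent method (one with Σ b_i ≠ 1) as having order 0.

b = (-9/10)
c = (0)
Σ b_i: (-9/10)·1 = -9/10 ≠ 1 ⇒ order 0.

0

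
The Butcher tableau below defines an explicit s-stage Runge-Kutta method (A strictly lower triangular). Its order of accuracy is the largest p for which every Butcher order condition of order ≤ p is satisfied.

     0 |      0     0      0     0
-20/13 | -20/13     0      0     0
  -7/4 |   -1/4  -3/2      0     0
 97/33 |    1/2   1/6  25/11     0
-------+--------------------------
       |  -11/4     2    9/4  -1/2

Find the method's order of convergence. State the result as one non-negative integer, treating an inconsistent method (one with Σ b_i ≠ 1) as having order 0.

1

b = (-11/4, 2, 9/4, -1/2)
c = (0, -20/13, -7/4, 97/33)
Ac = (0, 0, 30/13, -7265/1716)
Σ b_i: (-11/4)·1 + 2·1 + 9/4·1 + (-1/2)·1 = 1 ✓
b·c: 2·(-20/13) + 9/4·(-7/4) + (-1/2)·97/33 = -58235/6864 ≠ 1/2 ⇒ order 1.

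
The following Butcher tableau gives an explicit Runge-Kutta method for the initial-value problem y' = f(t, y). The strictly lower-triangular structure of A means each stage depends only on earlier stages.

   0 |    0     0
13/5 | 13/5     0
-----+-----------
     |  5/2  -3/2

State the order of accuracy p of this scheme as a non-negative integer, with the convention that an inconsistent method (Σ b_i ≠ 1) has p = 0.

b = (5/2, -3/2)
c = (0, 13/5)
Σ b_i: 5/2·1 + (-3/2)·1 = 1 ✓
b·c: (-3/2)·13/5 = -39/10 ≠ 1/2 ⇒ order 1.

1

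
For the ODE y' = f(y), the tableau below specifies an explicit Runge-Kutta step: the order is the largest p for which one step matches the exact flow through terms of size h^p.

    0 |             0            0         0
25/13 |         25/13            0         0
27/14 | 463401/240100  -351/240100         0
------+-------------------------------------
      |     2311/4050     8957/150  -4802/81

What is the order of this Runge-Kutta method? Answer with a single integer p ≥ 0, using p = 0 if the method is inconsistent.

b = (2311/4050, 8957/150, -4802/81)
c = (0, 25/13, 27/14)
Ac = (0, 0, -27/9604)
Σ b_i: 2311/4050·1 + 8957/150·1 + (-4802/81)·1 = 1 ✓
b·c: 8957/150·25/13 + (-4802/81)·27/14 = 1/2 ✓
b·c²: 8957/150·625/169 + (-4802/81)·729/196 = 1/3 ✓
b·Ac: (-4802/81)·(-27/9604) = 1/6 ✓; 3 stages ⇒ order 3.

3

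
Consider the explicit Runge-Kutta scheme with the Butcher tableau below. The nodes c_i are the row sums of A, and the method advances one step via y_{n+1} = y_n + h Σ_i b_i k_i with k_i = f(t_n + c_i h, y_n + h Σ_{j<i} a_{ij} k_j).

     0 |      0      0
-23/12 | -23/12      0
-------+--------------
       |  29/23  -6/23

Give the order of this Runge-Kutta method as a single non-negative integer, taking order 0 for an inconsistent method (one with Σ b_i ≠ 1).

b = (29/23, -6/23)
c = (0, -23/12)
Σ b_i: 29/23·1 + (-6/23)·1 = 1 ✓
b·c: (-6/23)·(-23/12) = 1/2 ✓; 2 stages ⇒ order 2.

2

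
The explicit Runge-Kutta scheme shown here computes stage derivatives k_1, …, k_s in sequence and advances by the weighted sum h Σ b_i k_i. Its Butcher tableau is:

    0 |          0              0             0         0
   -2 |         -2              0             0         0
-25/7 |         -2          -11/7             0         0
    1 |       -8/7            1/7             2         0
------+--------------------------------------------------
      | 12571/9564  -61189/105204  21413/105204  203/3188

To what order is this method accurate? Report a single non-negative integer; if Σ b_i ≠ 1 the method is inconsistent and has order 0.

b = (12571/9564, -61189/105204, 21413/105204, 203/3188)
c = (0, -2, -25/7, 1)
Ac = (0, 0, 22/7, -52/7)
Σ b_i: 12571/9564·1 + (-61189/105204)·1 + 21413/105204·1 + 203/3188·1 = 1 ✓
b·c: (-61189/105204)·(-2) + 21413/105204·(-25/7) + 203/3188·1 = 1/2 ✓
b·c²: (-61189/105204)·4 + 21413/105204·625/49 + 203/3188·1 = 1/3 ✓
b·Ac: 21413/105204·22/7 + 203/3188·(-52/7) = 1/6 ✓
b·c³: (-61189/105204)·(-8) + 21413/105204·(-15625/343) + 203/3188·1 = -25414/5579 ≠ 1/4 ⇒ order 3.
b·(c∘Ac): 21413/105204·(-550/49) + 203/3188·(-52/7) = -13187/4782 ≠ 1/8
b·Ac²: 21413/105204·(-44/7) + 203/3188·1278/49 = 12767/33474 ≠ 1/12
b·A²c: 203/3188·44/7 = 319/797 ≠ 1/24

3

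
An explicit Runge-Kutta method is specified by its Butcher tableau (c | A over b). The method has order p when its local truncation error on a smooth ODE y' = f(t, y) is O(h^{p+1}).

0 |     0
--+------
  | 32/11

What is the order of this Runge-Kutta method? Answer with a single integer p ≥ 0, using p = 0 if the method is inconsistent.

b = (32/11)
c = (0)
Σ b_i: 32/11·1 = 32/11 ≠ 1 ⇒ order 0.

0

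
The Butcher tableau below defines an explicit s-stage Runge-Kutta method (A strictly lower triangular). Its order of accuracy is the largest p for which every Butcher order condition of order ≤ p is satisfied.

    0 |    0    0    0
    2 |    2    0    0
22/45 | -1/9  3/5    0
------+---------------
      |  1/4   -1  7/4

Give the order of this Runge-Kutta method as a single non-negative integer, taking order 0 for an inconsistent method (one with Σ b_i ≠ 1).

1

b = (1/4, -1, 7/4)
c = (0, 2, 22/45)
Ac = (0, 0, 6/5)
Σ b_i: 1/4·1 + (-1)·1 + 7/4·1 = 1 ✓
b·c: (-1)·2 + 7/4·22/45 = -103/90 ≠ 1/2 ⇒ order 1.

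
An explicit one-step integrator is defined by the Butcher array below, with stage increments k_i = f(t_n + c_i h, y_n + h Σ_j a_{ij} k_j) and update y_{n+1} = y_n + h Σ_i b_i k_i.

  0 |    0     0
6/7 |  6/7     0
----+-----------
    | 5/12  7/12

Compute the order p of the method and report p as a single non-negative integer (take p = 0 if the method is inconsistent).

b = (5/12, 7/12)
c = (0, 6/7)
Σ b_i: 5/12·1 + 7/12·1 = 1 ✓
b·c: 7/12·6/7 = 1/2 ✓; 2 stages ⇒ order 2.

2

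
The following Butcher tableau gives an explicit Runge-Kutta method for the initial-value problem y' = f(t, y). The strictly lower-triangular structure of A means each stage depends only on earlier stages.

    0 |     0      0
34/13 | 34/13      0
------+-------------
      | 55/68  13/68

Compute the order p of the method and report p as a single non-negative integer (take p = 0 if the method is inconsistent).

2

b = (55/68, 13/68)
c = (0, 34/13)
Σ b_i: 55/68·1 + 13/68·1 = 1 ✓
b·c: 13/68·34/13 = 1/2 ✓; 2 stages ⇒ order 2.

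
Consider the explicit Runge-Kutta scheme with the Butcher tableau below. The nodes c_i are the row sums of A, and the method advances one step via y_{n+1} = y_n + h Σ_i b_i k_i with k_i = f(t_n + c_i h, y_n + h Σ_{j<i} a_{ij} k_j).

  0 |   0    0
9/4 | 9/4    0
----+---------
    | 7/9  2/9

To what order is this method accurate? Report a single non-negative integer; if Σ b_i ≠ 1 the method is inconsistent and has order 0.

2

b = (7/9, 2/9)
c = (0, 9/4)
Σ b_i: 7/9·1 + 2/9·1 = 1 ✓
b·c: 2/9·9/4 = 1/2 ✓; 2 stages ⇒ order 2.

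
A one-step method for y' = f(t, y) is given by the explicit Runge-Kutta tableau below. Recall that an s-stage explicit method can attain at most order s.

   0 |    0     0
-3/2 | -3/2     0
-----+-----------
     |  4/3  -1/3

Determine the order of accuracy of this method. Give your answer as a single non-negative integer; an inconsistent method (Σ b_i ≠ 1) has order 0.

b = (4/3, -1/3)
c = (0, -3/2)
Σ b_i: 4/3·1 + (-1/3)·1 = 1 ✓
b·c: (-1/3)·(-3/2) = 1/2 ✓; 2 stages ⇒ order 2.

2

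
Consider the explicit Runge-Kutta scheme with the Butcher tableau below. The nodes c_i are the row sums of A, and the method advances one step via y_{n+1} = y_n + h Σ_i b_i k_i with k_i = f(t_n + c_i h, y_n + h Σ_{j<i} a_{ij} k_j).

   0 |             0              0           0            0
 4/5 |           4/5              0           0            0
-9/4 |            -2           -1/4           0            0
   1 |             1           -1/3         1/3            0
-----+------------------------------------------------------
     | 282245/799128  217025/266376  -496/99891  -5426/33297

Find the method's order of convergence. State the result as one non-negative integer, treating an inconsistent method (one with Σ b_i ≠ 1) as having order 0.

3

b = (282245/799128, 217025/266376, -496/99891, -5426/33297)
c = (0, 4/5, -9/4, 1)
Ac = (0, 0, -1/5, -61/60)
Σ b_i: 282245/799128·1 + 217025/266376·1 + (-496/99891)·1 + (-5426/33297)·1 = 1 ✓
b·c: 217025/266376·4/5 + (-496/99891)·(-9/4) + (-5426/33297)·1 = 1/2 ✓
b·c²: 217025/266376·16/25 + (-496/99891)·81/16 + (-5426/33297)·1 = 1/3 ✓
b·Ac: (-496/99891)·(-1/5) + (-5426/33297)·(-61/60) = 1/6 ✓
b·c³: 217025/266376·64/125 + (-496/99891)·(-729/64) + (-5426/33297)·1 = 68979/221980 ≠ 1/4 ⇒ order 3.
b·(c∘Ac): (-496/99891)·9/20 + (-5426/33297)·(-61/60) = 163261/998910 ≠ 1/8
b·Ac²: (-496/99891)·(-4/25) + (-5426/33297)·1769/1200 = -63779/266376 ≠ 1/12
b·A²c: (-5426/33297)·(-1/15) = 5426/499455 ≠ 1/24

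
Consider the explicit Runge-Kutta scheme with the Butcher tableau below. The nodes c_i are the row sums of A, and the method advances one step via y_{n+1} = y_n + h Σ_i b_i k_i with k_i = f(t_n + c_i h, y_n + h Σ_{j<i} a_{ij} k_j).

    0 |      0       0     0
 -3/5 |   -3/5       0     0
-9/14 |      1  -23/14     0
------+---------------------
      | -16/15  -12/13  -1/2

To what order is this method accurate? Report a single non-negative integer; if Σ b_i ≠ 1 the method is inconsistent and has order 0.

0

b = (-16/15, -12/13, -1/2)
c = (0, -3/5, -9/14)
Ac = (0, 0, 69/70)
Σ b_i: (-16/15)·1 + (-12/13)·1 + (-1/2)·1 = -971/390 ≠ 1 ⇒ order 0.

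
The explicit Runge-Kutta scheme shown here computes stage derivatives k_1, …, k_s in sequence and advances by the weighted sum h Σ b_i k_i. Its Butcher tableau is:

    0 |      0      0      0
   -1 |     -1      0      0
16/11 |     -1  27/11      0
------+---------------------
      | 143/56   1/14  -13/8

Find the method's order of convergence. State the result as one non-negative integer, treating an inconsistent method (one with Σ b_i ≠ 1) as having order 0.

1

b = (143/56, 1/14, -13/8)
c = (0, -1, 16/11)
Ac = (0, 0, -27/11)
Σ b_i: 143/56·1 + 1/14·1 + (-13/8)·1 = 1 ✓
b·c: 1/14·(-1) + (-13/8)·16/11 = -375/154 ≠ 1/2 ⇒ order 1.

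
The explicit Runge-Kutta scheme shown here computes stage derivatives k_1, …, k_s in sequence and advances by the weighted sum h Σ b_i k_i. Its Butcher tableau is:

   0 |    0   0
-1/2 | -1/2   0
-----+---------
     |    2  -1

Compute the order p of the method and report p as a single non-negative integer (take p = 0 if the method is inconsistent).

2

b = (2, -1)
c = (0, -1/2)
Σ b_i: 2·1 + (-1)·1 = 1 ✓
b·c: (-1)·(-1/2) = 1/2 ✓; 2 stages ⇒ order 2.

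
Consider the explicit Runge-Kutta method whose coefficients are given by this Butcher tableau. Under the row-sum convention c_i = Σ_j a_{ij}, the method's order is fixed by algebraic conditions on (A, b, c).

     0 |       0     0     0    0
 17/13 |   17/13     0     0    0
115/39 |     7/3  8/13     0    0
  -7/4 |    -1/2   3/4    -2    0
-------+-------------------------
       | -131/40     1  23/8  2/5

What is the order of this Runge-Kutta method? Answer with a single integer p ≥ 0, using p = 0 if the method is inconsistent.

1

b = (-131/40, 1, 23/8, 2/5)
c = (0, 17/13, 115/39, -7/4)
Ac = (0, 0, 136/169, -59/12)
Σ b_i: (-131/40)·1 + 1·1 + 23/8·1 + 2/5·1 = 1 ✓
b·c: 1·17/13 + 23/8·115/39 + 2/5·(-7/4) = 14173/1560 ≠ 1/2 ⇒ order 1.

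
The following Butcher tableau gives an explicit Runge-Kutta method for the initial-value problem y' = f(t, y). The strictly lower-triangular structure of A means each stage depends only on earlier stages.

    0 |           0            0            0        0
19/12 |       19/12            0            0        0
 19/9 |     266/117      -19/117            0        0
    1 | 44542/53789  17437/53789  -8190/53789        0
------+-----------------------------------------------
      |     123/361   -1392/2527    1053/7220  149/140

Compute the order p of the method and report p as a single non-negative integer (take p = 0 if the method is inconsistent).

4

b = (123/361, -1392/2527, 1053/7220, 149/140)
c = (0, 19/12, 19/9, 1)
Ac = (0, 0, -361/1404, 343/1788)
Σ b_i: 123/361·1 + (-1392/2527)·1 + 1053/7220·1 + 149/140·1 = 1 ✓
b·c: (-1392/2527)·19/12 + 1053/7220·19/9 + 149/140·1 = 1/2 ✓
b·c²: (-1392/2527)·361/144 + 1053/7220·361/81 + 149/140·1 = 1/3 ✓
b·Ac: 1053/7220·(-361/1404) + 149/140·343/1788 = 1/6 ✓
b·c³: (-1392/2527)·6859/1728 + 1053/7220·6859/729 + 149/140·1 = 1/4 ✓
b·(c∘Ac): 1053/7220·(-6859/12636) + 149/140·343/1788 = 1/8 ✓
b·Ac²: 1053/7220·(-6859/16848) + 149/140·959/7152 = 1/12 ✓
b·A²c: 149/140·35/894 = 1/24 ✓; 4 stages ⇒ order 4.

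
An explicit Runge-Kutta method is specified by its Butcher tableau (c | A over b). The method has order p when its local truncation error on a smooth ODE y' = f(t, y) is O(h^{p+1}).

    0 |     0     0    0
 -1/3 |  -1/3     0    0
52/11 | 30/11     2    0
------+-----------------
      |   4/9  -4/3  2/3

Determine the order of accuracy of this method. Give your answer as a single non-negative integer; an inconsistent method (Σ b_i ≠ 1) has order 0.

b = (4/9, -4/3, 2/3)
c = (0, -1/3, 52/11)
Ac = (0, 0, -2/3)
Σ b_i: 4/9·1 + (-4/3)·1 + 2/3·1 = -2/9 ≠ 1 ⇒ order 0.

0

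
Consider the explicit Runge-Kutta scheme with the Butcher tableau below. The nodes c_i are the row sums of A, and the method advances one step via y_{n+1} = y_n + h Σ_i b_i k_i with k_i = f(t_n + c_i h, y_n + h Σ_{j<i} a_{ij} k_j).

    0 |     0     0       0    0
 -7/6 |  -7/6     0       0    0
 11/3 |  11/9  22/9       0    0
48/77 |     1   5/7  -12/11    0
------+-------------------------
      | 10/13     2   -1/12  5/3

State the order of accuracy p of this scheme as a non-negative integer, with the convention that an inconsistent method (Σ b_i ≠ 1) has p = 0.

b = (10/13, 2, -1/12, 5/3)
c = (0, -7/6, 11/3, 48/77)
Ac = (0, 0, -77/27, -29/6)
Σ b_i: 10/13·1 + 2·1 + (-1/12)·1 + 5/3·1 = 679/156 ≠ 1 ⇒ order 0.

0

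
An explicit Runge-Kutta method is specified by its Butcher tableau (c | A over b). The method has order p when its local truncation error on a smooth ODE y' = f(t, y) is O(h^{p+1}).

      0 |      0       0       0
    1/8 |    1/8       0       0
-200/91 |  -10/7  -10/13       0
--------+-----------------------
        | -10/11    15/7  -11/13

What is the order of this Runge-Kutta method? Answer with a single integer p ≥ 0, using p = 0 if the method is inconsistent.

b = (-10/11, 15/7, -11/13)
c = (0, 1/8, -200/91)
Ac = (0, 0, -5/52)
Σ b_i: (-10/11)·1 + 15/7·1 + (-11/13)·1 = 388/1001 ≠ 1 ⇒ order 0.

0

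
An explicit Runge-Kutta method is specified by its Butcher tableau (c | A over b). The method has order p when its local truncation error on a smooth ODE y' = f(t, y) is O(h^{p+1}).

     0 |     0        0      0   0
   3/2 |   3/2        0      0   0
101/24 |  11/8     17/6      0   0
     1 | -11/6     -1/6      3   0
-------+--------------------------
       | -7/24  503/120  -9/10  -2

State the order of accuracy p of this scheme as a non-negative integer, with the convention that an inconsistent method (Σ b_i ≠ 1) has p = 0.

b = (-7/24, 503/120, -9/10, -2)
c = (0, 3/2, 101/24, 1)
Ac = (0, 0, 17/4, 99/8)
Σ b_i: (-7/24)·1 + 503/120·1 + (-9/10)·1 + (-2)·1 = 1 ✓
b·c: 503/120·3/2 + (-9/10)·101/24 + (-2)·1 = 1/2 ✓
b·c²: 503/120·9/4 + (-9/10)·10201/576 + (-2)·1 = -1089/128 ≠ 1/3 ⇒ order 2.
b·Ac: (-9/10)·17/4 + (-2)·99/8 = -1143/40 ≠ 1/6

2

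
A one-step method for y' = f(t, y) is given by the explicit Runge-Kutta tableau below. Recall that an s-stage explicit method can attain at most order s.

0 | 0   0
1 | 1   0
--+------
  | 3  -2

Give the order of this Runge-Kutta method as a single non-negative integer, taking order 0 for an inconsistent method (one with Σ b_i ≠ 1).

b = (3, -2)
c = (0, 1)
Σ b_i: 3·1 + (-2)·1 = 1 ✓
b·c: (-2)·1 = -2 ≠ 1/2 ⇒ order 1.

1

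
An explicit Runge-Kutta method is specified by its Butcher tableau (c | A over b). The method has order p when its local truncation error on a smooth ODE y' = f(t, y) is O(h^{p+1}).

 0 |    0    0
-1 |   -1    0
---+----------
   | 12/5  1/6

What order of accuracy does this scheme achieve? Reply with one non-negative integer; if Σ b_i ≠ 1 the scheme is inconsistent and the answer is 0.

0

b = (12/5, 1/6)
c = (0, -1)
Σ b_i: 12/5·1 + 1/6·1 = 77/30 ≠ 1 ⇒ order 0.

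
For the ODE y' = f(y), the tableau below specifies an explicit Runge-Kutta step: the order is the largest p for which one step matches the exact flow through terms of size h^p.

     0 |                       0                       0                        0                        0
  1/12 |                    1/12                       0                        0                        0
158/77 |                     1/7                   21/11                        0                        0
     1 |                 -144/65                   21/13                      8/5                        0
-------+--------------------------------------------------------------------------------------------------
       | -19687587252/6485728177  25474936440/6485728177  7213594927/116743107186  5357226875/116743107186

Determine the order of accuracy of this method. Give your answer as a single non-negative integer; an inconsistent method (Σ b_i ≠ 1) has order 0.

b = (-19687587252/6485728177, 25474936440/6485728177, 7213594927/116743107186, 5357226875/116743107186)
c = (0, 1/12, 158/77, 1)
Ac = (0, 0, 7/44, 68423/20020)
Σ b_i: (-19687587252/6485728177)·1 + 25474936440/6485728177·1 + 7213594927/116743107186·1 + 5357226875/116743107186·1 = 1 ✓
b·c: 25474936440/6485728177·1/12 + 7213594927/116743107186·158/77 + 5357226875/116743107186·1 = 1/2 ✓
b·c²: 25474936440/6485728177·1/144 + 7213594927/116743107186·24964/5929 + 5357226875/116743107186·1 = 1/3 ✓
b·Ac: 7213594927/116743107186·7/44 + 5357226875/116743107186·68423/20020 = 1/6 ✓
b·c³: 25474936440/6485728177·1/1728 + 7213594927/116743107186·3944312/456533 + 5357226875/116743107186·1 = 2989621692667/5136696716184 ≠ 1/4 ⇒ order 3.
b·(c∘Ac): 7213594927/116743107186·79/242 + 5357226875/116743107186·68423/20020 = 27552557857/155657476248 ≠ 1/8
b·Ac²: 7213594927/116743107186·7/528 + 5357226875/116743107186·124827803/18498480 = 33491506446887/107870631039864 ≠ 1/12
b·A²c: 5357226875/116743107186·14/55 = 681828875/58371553593 ≠ 1/24

3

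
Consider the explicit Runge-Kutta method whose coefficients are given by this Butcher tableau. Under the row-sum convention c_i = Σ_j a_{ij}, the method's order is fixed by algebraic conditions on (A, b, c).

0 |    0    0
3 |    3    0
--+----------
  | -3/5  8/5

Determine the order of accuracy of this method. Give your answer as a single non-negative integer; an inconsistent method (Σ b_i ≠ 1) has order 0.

b = (-3/5, 8/5)
c = (0, 3)
Σ b_i: (-3/5)·1 + 8/5·1 = 1 ✓
b·c: 8/5·3 = 24/5 ≠ 1/2 ⇒ order 1.

1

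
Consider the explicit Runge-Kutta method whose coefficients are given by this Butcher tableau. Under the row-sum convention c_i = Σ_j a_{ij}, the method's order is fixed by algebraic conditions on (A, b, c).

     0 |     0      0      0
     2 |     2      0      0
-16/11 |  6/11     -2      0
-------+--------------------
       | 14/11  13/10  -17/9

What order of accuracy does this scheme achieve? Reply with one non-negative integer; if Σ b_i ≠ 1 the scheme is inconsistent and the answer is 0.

0

b = (14/11, 13/10, -17/9)
c = (0, 2, -16/11)
Ac = (0, 0, -4)
Σ b_i: 14/11·1 + 13/10·1 + (-17/9)·1 = 677/990 ≠ 1 ⇒ order 0.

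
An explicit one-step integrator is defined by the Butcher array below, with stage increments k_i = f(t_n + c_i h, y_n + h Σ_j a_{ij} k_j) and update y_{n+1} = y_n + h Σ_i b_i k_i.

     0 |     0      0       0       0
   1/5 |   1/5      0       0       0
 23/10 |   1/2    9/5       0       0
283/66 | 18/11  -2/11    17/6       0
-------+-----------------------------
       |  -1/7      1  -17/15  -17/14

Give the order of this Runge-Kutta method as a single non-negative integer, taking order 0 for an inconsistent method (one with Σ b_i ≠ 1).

0

b = (-1/7, 1, -17/15, -17/14)
c = (0, 1/5, 23/10, 283/66)
Ac = (0, 0, 9/25, 4277/660)
Σ b_i: (-1/7)·1 + 1·1 + (-17/15)·1 + (-17/14)·1 = -313/210 ≠ 1 ⇒ order 0.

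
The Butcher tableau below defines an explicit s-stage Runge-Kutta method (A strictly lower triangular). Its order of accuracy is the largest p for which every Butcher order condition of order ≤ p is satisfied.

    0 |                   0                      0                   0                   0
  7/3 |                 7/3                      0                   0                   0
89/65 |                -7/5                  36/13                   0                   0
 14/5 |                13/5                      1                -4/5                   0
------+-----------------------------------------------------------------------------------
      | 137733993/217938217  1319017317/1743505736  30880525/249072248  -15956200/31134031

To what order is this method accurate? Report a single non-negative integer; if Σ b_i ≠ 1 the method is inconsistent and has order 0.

3

b = (137733993/217938217, 1319017317/1743505736, 30880525/249072248, -15956200/31134031)
c = (0, 7/3, 89/65, 14/5)
Ac = (0, 0, 84/13, 1207/975)
Σ b_i: 137733993/217938217·1 + 1319017317/1743505736·1 + 30880525/249072248·1 + (-15956200/31134031)·1 = 1 ✓
b·c: 1319017317/1743505736·7/3 + 30880525/249072248·89/65 + (-15956200/31134031)·14/5 = 1/2 ✓
b·c²: 1319017317/1743505736·49/9 + 30880525/249072248·7921/4225 + (-15956200/31134031)·196/25 = 1/3 ✓
b·Ac: 30880525/249072248·84/13 + (-15956200/31134031)·1207/975 = 1/6 ✓
b·c³: 1319017317/1743505736·343/27 + 30880525/249072248·704969/274625 + (-15956200/31134031)·2744/125 = -48133916807/36426816270 ≠ 1/4 ⇒ order 3.
b·(c∘Ac): 30880525/249072248·7476/845 + (-15956200/31134031)·16898/4875 = -634709341/934020930 ≠ 1/8
b·Ac²: 30880525/249072248·196/13 + (-15956200/31134031)·749969/190125 = -5549398423/36426816270 ≠ 1/12
b·A²c: (-15956200/31134031)·(-336/65) = 82481280/31134031 ≠ 1/24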